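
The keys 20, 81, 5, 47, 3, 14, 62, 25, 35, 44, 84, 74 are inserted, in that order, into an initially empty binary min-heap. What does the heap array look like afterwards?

[3, 5, 14, 25, 44, 20, 62, 81, 35, 47, 84, 74]

Insert 20:
  append 20 at index 0 → [20] (no swap needed)
Insert 81:
  append 81 at index 1 → [20, 81] (no swap needed)
Insert 5:
  append 5 at index 2 → [20, 81, 5]
  5 < parent 20 at index 0, swap → [5, 81, 20]
Insert 47:
  append 47 at index 3 → [5, 81, 20, 47]
  47 < parent 81 at index 1, swap → [5, 47, 20, 81]
Insert 3:
  append 3 at index 4 → [5, 47, 20, 81, 3]
  3 < parent 47 at index 1, swap → [5, 3, 20, 81, 47]
  3 < parent 5 at index 0, swap → [3, 5, 20, 81, 47]
Insert 14:
  append 14 at index 5 → [3, 5, 20, 81, 47, 14]
  14 < parent 20 at index 2, swap → [3, 5, 14, 81, 47, 20]
Insert 62:
  append 62 at index 6 → [3, 5, 14, 81, 47, 20, 62] (no swap needed)
Insert 25:
  append 25 at index 7 → [3, 5, 14, 81, 47, 20, 62, 25]
  25 < parent 81 at index 3, swap → [3, 5, 14, 25, 47, 20, 62, 81]
Insert 35:
  append 35 at index 8 → [3, 5, 14, 25, 47, 20, 62, 81, 35] (no swap needed)
Insert 44:
  append 44 at index 9 → [3, 5, 14, 25, 47, 20, 62, 81, 35, 44]
  44 < parent 47 at index 4, swap → [3, 5, 14, 25, 44, 20, 62, 81, 35, 47]
Insert 84:
  append 84 at index 10 → [3, 5, 14, 25, 44, 20, 62, 81, 35, 47, 84] (no swap needed)
Insert 74:
  append 74 at index 11 → [3, 5, 14, 25, 44, 20, 62, 81, 35, 47, 84, 74] (no swap needed)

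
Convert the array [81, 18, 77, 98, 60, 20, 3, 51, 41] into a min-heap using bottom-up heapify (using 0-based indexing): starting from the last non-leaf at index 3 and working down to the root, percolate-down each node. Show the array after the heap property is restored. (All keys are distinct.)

[3, 18, 20, 41, 60, 81, 77, 51, 98]

sift down from index 3:
  98 vs smaller child 41 at index 8, swap → [81, 18, 77, 41, 60, 20, 3, 51, 98]
sift down from index 2:
  77 vs smaller child 3 at index 6, swap → [81, 18, 3, 41, 60, 20, 77, 51, 98]
sift down from index 1: already satisfies heap property
sift down from index 0:
  81 vs smaller child 3 at index 2, swap → [3, 18, 81, 41, 60, 20, 77, 51, 98]
  81 vs smaller child 20 at index 5, swap → [3, 18, 20, 41, 60, 81, 77, 51, 98]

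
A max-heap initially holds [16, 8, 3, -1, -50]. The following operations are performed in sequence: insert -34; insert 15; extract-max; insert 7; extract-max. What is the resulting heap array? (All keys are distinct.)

[8, 3, 7, -1, -50, -34]

insert -34:
  append -34 at index 5 → [16, 8, 3, -1, -50, -34] (no swap needed)
insert 15:
  append 15 at index 6 → [16, 8, 3, -1, -50, -34, 15]
  15 > parent 3 at index 2, swap → [16, 8, 15, -1, -50, -34, 3]
extract-max → returns 16:
  remove root 16; move last element 3 to root → [3, 8, 15, -1, -50, -34]
  3 vs larger child 15 at index 2, swap → [15, 8, 3, -1, -50, -34]
insert 7:
  append 7 at index 6 → [15, 8, 3, -1, -50, -34, 7]
  7 > parent 3 at index 2, swap → [15, 8, 7, -1, -50, -34, 3]
extract-max → returns 15:
  remove root 15; move last element 3 to root → [3, 8, 7, -1, -50, -34]
  3 vs larger child 8 at index 1, swap → [8, 3, 7, -1, -50, -34]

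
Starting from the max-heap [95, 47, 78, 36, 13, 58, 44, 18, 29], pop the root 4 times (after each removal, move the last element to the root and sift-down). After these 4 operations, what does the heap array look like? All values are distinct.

extract-max #1 returns 95:
  remove root 95; move last element 29 to root → [29, 47, 78, 36, 13, 58, 44, 18]
  29 vs larger child 78 at index 2, swap → [78, 47, 29, 36, 13, 58, 44, 18]
  29 vs larger child 58 at index 5, swap → [78, 47, 58, 36, 13, 29, 44, 18]
extract-max #2 returns 78:
  remove root 78; move last element 18 to root → [18, 47, 58, 36, 13, 29, 44]
  18 vs larger child 58 at index 2, swap → [58, 47, 18, 36, 13, 29, 44]
  18 vs larger child 44 at index 6, swap → [58, 47, 44, 36, 13, 29, 18]
extract-max #3 returns 58:
  remove root 58; move last element 18 to root → [18, 47, 44, 36, 13, 29]
  18 vs larger child 47 at index 1, swap → [47, 18, 44, 36, 13, 29]
  18 vs larger child 36 at index 3, swap → [47, 36, 44, 18, 13, 29]
extract-max #4 returns 47:
  remove root 47; move last element 29 to root → [29, 36, 44, 18, 13]
  29 vs larger child 44 at index 2, swap → [44, 36, 29, 18, 13]

[44, 36, 29, 18, 13]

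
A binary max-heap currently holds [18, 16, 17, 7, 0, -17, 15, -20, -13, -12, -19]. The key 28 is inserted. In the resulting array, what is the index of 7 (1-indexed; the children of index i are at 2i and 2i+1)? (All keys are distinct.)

append 28 at index 12 → [18, 16, 17, 7, 0, -17, 15, -20, -13, -12, -19, 28]
28 > parent -17 at index 6, swap → [18, 16, 17, 7, 0, 28, 15, -20, -13, -12, -19, -17]
28 > parent 17 at index 3, swap → [18, 16, 28, 7, 0, 17, 15, -20, -13, -12, -19, -17]
28 > parent 18 at index 1, swap → [28, 16, 18, 7, 0, 17, 15, -20, -13, -12, -19, -17]
resulting array: [28, 16, 18, 7, 0, 17, 15, -20, -13, -12, -19, -17]

4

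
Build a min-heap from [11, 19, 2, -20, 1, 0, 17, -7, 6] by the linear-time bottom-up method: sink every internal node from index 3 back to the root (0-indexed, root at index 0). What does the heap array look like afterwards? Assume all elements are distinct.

sift down from index 3: already satisfies heap property
sift down from index 2:
  2 vs smaller child 0 at index 5, swap → [11, 19, 0, -20, 1, 2, 17, -7, 6]
sift down from index 1:
  19 vs smaller child -20 at index 3, swap → [11, -20, 0, 19, 1, 2, 17, -7, 6]
  19 vs smaller child -7 at index 7, swap → [11, -20, 0, -7, 1, 2, 17, 19, 6]
sift down from index 0:
  11 vs smaller child -20 at index 1, swap → [-20, 11, 0, -7, 1, 2, 17, 19, 6]
  11 vs smaller child -7 at index 3, swap → [-20, -7, 0, 11, 1, 2, 17, 19, 6]
  11 vs smaller child 6 at index 8, swap → [-20, -7, 0, 6, 1, 2, 17, 19, 11]

[-20, -7, 0, 6, 1, 2, 17, 19, 11]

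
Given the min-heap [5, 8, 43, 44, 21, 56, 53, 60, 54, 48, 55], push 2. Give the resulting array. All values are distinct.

append 2 at index 11 → [5, 8, 43, 44, 21, 56, 53, 60, 54, 48, 55, 2]
2 < parent 56 at index 5, swap → [5, 8, 43, 44, 21, 2, 53, 60, 54, 48, 55, 56]
2 < parent 43 at index 2, swap → [5, 8, 2, 44, 21, 43, 53, 60, 54, 48, 55, 56]
2 < parent 5 at index 0, swap → [2, 8, 5, 44, 21, 43, 53, 60, 54, 48, 55, 56]

[2, 8, 5, 44, 21, 43, 53, 60, 54, 48, 55, 56]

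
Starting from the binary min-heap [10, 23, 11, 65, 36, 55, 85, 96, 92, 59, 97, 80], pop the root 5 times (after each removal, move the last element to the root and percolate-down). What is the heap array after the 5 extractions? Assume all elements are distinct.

[59, 65, 80, 96, 97, 92, 85]

extract-min #1 returns 10:
  remove root 10; move last element 80 to root → [80, 23, 11, 65, 36, 55, 85, 96, 92, 59, 97]
  80 vs smaller child 11 at index 2, swap → [11, 23, 80, 65, 36, 55, 85, 96, 92, 59, 97]
  80 vs smaller child 55 at index 5, swap → [11, 23, 55, 65, 36, 80, 85, 96, 92, 59, 97]
extract-min #2 returns 11:
  remove root 11; move last element 97 to root → [97, 23, 55, 65, 36, 80, 85, 96, 92, 59]
  97 vs smaller child 23 at index 1, swap → [23, 97, 55, 65, 36, 80, 85, 96, 92, 59]
  97 vs smaller child 36 at index 4, swap → [23, 36, 55, 65, 97, 80, 85, 96, 92, 59]
  97 vs only child 59 at index 9, swap → [23, 36, 55, 65, 59, 80, 85, 96, 92, 97]
extract-min #3 returns 23:
  remove root 23; move last element 97 to root → [97, 36, 55, 65, 59, 80, 85, 96, 92]
  97 vs smaller child 36 at index 1, swap → [36, 97, 55, 65, 59, 80, 85, 96, 92]
  97 vs smaller child 59 at index 4, swap → [36, 59, 55, 65, 97, 80, 85, 96, 92]
extract-min #4 returns 36:
  remove root 36; move last element 92 to root → [92, 59, 55, 65, 97, 80, 85, 96]
  92 vs smaller child 55 at index 2, swap → [55, 59, 92, 65, 97, 80, 85, 96]
  92 vs smaller child 80 at index 5, swap → [55, 59, 80, 65, 97, 92, 85, 96]
extract-min #5 returns 55:
  remove root 55; move last element 96 to root → [96, 59, 80, 65, 97, 92, 85]
  96 vs smaller child 59 at index 1, swap → [59, 96, 80, 65, 97, 92, 85]
  96 vs smaller child 65 at index 3, swap → [59, 65, 80, 96, 97, 92, 85]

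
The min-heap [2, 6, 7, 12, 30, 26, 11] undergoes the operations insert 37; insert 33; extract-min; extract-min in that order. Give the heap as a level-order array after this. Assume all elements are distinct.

insert 37:
  append 37 at index 7 → [2, 6, 7, 12, 30, 26, 11, 37] (no swap needed)
insert 33:
  append 33 at index 8 → [2, 6, 7, 12, 30, 26, 11, 37, 33] (no swap needed)
extract-min → returns 2:
  remove root 2; move last element 33 to root → [33, 6, 7, 12, 30, 26, 11, 37]
  33 vs smaller child 6 at index 1, swap → [6, 33, 7, 12, 30, 26, 11, 37]
  33 vs smaller child 12 at index 3, swap → [6, 12, 7, 33, 30, 26, 11, 37]
extract-min → returns 6:
  remove root 6; move last element 37 to root → [37, 12, 7, 33, 30, 26, 11]
  37 vs smaller child 7 at index 2, swap → [7, 12, 37, 33, 30, 26, 11]
  37 vs smaller child 11 at index 6, swap → [7, 12, 11, 33, 30, 26, 37]

[7, 12, 11, 33, 30, 26, 37]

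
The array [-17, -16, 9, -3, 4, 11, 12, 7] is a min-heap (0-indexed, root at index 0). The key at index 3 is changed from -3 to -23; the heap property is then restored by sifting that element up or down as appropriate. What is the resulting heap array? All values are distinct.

set index 3 from -3 to -23 → [-17, -16, 9, -23, 4, 11, 12, 7]
-23 < parent -16 at index 1, swap → [-17, -23, 9, -16, 4, 11, 12, 7]
-23 < parent -17 at index 0, swap → [-23, -17, 9, -16, 4, 11, 12, 7]

[-23, -17, 9, -16, 4, 11, 12, 7]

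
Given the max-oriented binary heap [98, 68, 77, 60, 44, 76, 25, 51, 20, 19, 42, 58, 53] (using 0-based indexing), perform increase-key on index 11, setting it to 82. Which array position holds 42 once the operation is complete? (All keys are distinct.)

10

set index 11 from 58 to 82 → [98, 68, 77, 60, 44, 76, 25, 51, 20, 19, 42, 82, 53]
82 > parent 76 at index 5, swap → [98, 68, 77, 60, 44, 82, 25, 51, 20, 19, 42, 76, 53]
82 > parent 77 at index 2, swap → [98, 68, 82, 60, 44, 77, 25, 51, 20, 19, 42, 76, 53]
resulting array: [98, 68, 82, 60, 44, 77, 25, 51, 20, 19, 42, 76, 53]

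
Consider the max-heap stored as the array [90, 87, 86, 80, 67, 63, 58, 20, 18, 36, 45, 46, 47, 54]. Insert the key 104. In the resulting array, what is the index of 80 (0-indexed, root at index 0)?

3

append 104 at index 14 → [90, 87, 86, 80, 67, 63, 58, 20, 18, 36, 45, 46, 47, 54, 104]
104 > parent 58 at index 6, swap → [90, 87, 86, 80, 67, 63, 104, 20, 18, 36, 45, 46, 47, 54, 58]
104 > parent 86 at index 2, swap → [90, 87, 104, 80, 67, 63, 86, 20, 18, 36, 45, 46, 47, 54, 58]
104 > parent 90 at index 0, swap → [104, 87, 90, 80, 67, 63, 86, 20, 18, 36, 45, 46, 47, 54, 58]
resulting array: [104, 87, 90, 80, 67, 63, 86, 20, 18, 36, 45, 46, 47, 54, 58]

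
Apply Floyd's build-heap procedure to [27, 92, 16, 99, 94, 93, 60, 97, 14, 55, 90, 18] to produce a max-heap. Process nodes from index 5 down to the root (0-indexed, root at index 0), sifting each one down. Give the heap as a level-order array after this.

[99, 97, 93, 92, 94, 18, 60, 27, 14, 55, 90, 16]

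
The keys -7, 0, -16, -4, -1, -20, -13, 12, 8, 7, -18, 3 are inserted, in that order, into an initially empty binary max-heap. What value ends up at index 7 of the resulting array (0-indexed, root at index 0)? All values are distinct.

Insert -7:
  append -7 at index 0 → [-7] (no swap needed)
Insert 0:
  append 0 at index 1 → [-7, 0]
  0 > parent -7 at index 0, swap → [0, -7]
Insert -16:
  append -16 at index 2 → [0, -7, -16] (no swap needed)
Insert -4:
  append -4 at index 3 → [0, -7, -16, -4]
  -4 > parent -7 at index 1, swap → [0, -4, -16, -7]
Insert -1:
  append -1 at index 4 → [0, -4, -16, -7, -1]
  -1 > parent -4 at index 1, swap → [0, -1, -16, -7, -4]
Insert -20:
  append -20 at index 5 → [0, -1, -16, -7, -4, -20] (no swap needed)
Insert -13:
  append -13 at index 6 → [0, -1, -16, -7, -4, -20, -13]
  -13 > parent -16 at index 2, swap → [0, -1, -13, -7, -4, -20, -16]
Insert 12:
  append 12 at index 7 → [0, -1, -13, -7, -4, -20, -16, 12]
  12 > parent -7 at index 3, swap → [0, -1, -13, 12, -4, -20, -16, -7]
  12 > parent -1 at index 1, swap → [0, 12, -13, -1, -4, -20, -16, -7]
  12 > parent 0 at index 0, swap → [12, 0, -13, -1, -4, -20, -16, -7]
Insert 8:
  append 8 at index 8 → [12, 0, -13, -1, -4, -20, -16, -7, 8]
  8 > parent -1 at index 3, swap → [12, 0, -13, 8, -4, -20, -16, -7, -1]
  8 > parent 0 at index 1, swap → [12, 8, -13, 0, -4, -20, -16, -7, -1]
Insert 7:
  append 7 at index 9 → [12, 8, -13, 0, -4, -20, -16, -7, -1, 7]
  7 > parent -4 at index 4, swap → [12, 8, -13, 0, 7, -20, -16, -7, -1, -4]
Insert -18:
  append -18 at index 10 → [12, 8, -13, 0, 7, -20, -16, -7, -1, -4, -18] (no swap needed)
Insert 3:
  append 3 at index 11 → [12, 8, -13, 0, 7, -20, -16, -7, -1, -4, -18, 3]
  3 > parent -20 at index 5, swap → [12, 8, -13, 0, 7, 3, -16, -7, -1, -4, -18, -20]
  3 > parent -13 at index 2, swap → [12, 8, 3, 0, 7, -13, -16, -7, -1, -4, -18, -20]
resulting array: [12, 8, 3, 0, 7, -13, -16, -7, -1, -4, -18, -20]

-7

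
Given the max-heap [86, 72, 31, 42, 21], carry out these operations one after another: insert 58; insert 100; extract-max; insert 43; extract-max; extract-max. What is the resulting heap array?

insert 58:
  append 58 at index 5 → [86, 72, 31, 42, 21, 58]
  58 > parent 31 at index 2, swap → [86, 72, 58, 42, 21, 31]
insert 100:
  append 100 at index 6 → [86, 72, 58, 42, 21, 31, 100]
  100 > parent 58 at index 2, swap → [86, 72, 100, 42, 21, 31, 58]
  100 > parent 86 at index 0, swap → [100, 72, 86, 42, 21, 31, 58]
extract-max → returns 100:
  remove root 100; move last element 58 to root → [58, 72, 86, 42, 21, 31]
  58 vs larger child 86 at index 2, swap → [86, 72, 58, 42, 21, 31]
insert 43:
  append 43 at index 6 → [86, 72, 58, 42, 21, 31, 43] (no swap needed)
extract-max → returns 86:
  remove root 86; move last element 43 to root → [43, 72, 58, 42, 21, 31]
  43 vs larger child 72 at index 1, swap → [72, 43, 58, 42, 21, 31]
extract-max → returns 72:
  remove root 72; move last element 31 to root → [31, 43, 58, 42, 21]
  31 vs larger child 58 at index 2, swap → [58, 43, 31, 42, 21]

[58, 43, 31, 42, 21]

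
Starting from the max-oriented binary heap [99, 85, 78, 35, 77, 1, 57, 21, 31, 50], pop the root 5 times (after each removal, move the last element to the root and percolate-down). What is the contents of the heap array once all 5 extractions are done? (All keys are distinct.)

[50, 35, 31, 1, 21]

extract-max #1 returns 99:
  remove root 99; move last element 50 to root → [50, 85, 78, 35, 77, 1, 57, 21, 31]
  50 vs larger child 85 at index 1, swap → [85, 50, 78, 35, 77, 1, 57, 21, 31]
  50 vs larger child 77 at index 4, swap → [85, 77, 78, 35, 50, 1, 57, 21, 31]
extract-max #2 returns 85:
  remove root 85; move last element 31 to root → [31, 77, 78, 35, 50, 1, 57, 21]
  31 vs larger child 78 at index 2, swap → [78, 77, 31, 35, 50, 1, 57, 21]
  31 vs larger child 57 at index 6, swap → [78, 77, 57, 35, 50, 1, 31, 21]
extract-max #3 returns 78:
  remove root 78; move last element 21 to root → [21, 77, 57, 35, 50, 1, 31]
  21 vs larger child 77 at index 1, swap → [77, 21, 57, 35, 50, 1, 31]
  21 vs larger child 50 at index 4, swap → [77, 50, 57, 35, 21, 1, 31]
extract-max #4 returns 77:
  remove root 77; move last element 31 to root → [31, 50, 57, 35, 21, 1]
  31 vs larger child 57 at index 2, swap → [57, 50, 31, 35, 21, 1]
extract-max #5 returns 57:
  remove root 57; move last element 1 to root → [1, 50, 31, 35, 21]
  1 vs larger child 50 at index 1, swap → [50, 1, 31, 35, 21]
  1 vs larger child 35 at index 3, swap → [50, 35, 31, 1, 21]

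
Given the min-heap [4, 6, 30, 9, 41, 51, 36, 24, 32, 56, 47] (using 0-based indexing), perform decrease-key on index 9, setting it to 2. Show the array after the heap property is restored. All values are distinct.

[2, 4, 30, 9, 6, 51, 36, 24, 32, 41, 47]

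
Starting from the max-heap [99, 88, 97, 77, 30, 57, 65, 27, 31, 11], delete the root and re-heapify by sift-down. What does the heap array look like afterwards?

[97, 88, 65, 77, 30, 57, 11, 27, 31]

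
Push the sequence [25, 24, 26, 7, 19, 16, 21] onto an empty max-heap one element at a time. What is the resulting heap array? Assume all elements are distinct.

Insert 25:
  append 25 at index 0 → [25] (no swap needed)
Insert 24:
  append 24 at index 1 → [25, 24] (no swap needed)
Insert 26:
  append 26 at index 2 → [25, 24, 26]
  26 > parent 25 at index 0, swap → [26, 24, 25]
Insert 7:
  append 7 at index 3 → [26, 24, 25, 7] (no swap needed)
Insert 19:
  append 19 at index 4 → [26, 24, 25, 7, 19] (no swap needed)
Insert 16:
  append 16 at index 5 → [26, 24, 25, 7, 19, 16] (no swap needed)
Insert 21:
  append 21 at index 6 → [26, 24, 25, 7, 19, 16, 21] (no swap needed)

[26, 24, 25, 7, 19, 16, 21]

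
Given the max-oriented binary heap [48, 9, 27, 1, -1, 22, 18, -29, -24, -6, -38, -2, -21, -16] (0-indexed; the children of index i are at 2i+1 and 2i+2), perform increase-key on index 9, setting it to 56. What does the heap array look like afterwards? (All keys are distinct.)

[56, 48, 27, 1, 9, 22, 18, -29, -24, -1, -38, -2, -21, -16]

set index 9 from -6 to 56 → [48, 9, 27, 1, -1, 22, 18, -29, -24, 56, -38, -2, -21, -16]
56 > parent -1 at index 4, swap → [48, 9, 27, 1, 56, 22, 18, -29, -24, -1, -38, -2, -21, -16]
56 > parent 9 at index 1, swap → [48, 56, 27, 1, 9, 22, 18, -29, -24, -1, -38, -2, -21, -16]
56 > parent 48 at index 0, swap → [56, 48, 27, 1, 9, 22, 18, -29, -24, -1, -38, -2, -21, -16]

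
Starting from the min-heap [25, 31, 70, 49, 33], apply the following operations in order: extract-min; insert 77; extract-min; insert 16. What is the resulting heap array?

[16, 33, 70, 77, 49]

extract-min → returns 25:
  remove root 25; move last element 33 to root → [33, 31, 70, 49]
  33 vs smaller child 31 at index 1, swap → [31, 33, 70, 49]
insert 77:
  append 77 at index 4 → [31, 33, 70, 49, 77] (no swap needed)
extract-min → returns 31:
  remove root 31; move last element 77 to root → [77, 33, 70, 49]
  77 vs smaller child 33 at index 1, swap → [33, 77, 70, 49]
  77 vs only child 49 at index 3, swap → [33, 49, 70, 77]
insert 16:
  append 16 at index 4 → [33, 49, 70, 77, 16]
  16 < parent 49 at index 1, swap → [33, 16, 70, 77, 49]
  16 < parent 33 at index 0, swap → [16, 33, 70, 77, 49]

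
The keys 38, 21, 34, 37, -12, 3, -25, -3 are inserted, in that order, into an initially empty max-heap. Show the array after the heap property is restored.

Insert 38:
  append 38 at index 0 → [38] (no swap needed)
Insert 21:
  append 21 at index 1 → [38, 21] (no swap needed)
Insert 34:
  append 34 at index 2 → [38, 21, 34] (no swap needed)
Insert 37:
  append 37 at index 3 → [38, 21, 34, 37]
  37 > parent 21 at index 1, swap → [38, 37, 34, 21]
Insert -12:
  append -12 at index 4 → [38, 37, 34, 21, -12] (no swap needed)
Insert 3:
  append 3 at index 5 → [38, 37, 34, 21, -12, 3] (no swap needed)
Insert -25:
  append -25 at index 6 → [38, 37, 34, 21, -12, 3, -25] (no swap needed)
Insert -3:
  append -3 at index 7 → [38, 37, 34, 21, -12, 3, -25, -3] (no swap needed)

[38, 37, 34, 21, -12, 3, -25, -3]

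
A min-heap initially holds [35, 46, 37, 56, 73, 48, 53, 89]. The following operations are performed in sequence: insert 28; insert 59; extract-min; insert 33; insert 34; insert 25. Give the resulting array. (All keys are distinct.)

insert 28:
  append 28 at index 8 → [35, 46, 37, 56, 73, 48, 53, 89, 28]
  28 < parent 56 at index 3, swap → [35, 46, 37, 28, 73, 48, 53, 89, 56]
  28 < parent 46 at index 1, swap → [35, 28, 37, 46, 73, 48, 53, 89, 56]
  28 < parent 35 at index 0, swap → [28, 35, 37, 46, 73, 48, 53, 89, 56]
insert 59:
  append 59 at index 9 → [28, 35, 37, 46, 73, 48, 53, 89, 56, 59]
  59 < parent 73 at index 4, swap → [28, 35, 37, 46, 59, 48, 53, 89, 56, 73]
extract-min → returns 28:
  remove root 28; move last element 73 to root → [73, 35, 37, 46, 59, 48, 53, 89, 56]
  73 vs smaller child 35 at index 1, swap → [35, 73, 37, 46, 59, 48, 53, 89, 56]
  73 vs smaller child 46 at index 3, swap → [35, 46, 37, 73, 59, 48, 53, 89, 56]
  73 vs smaller child 56 at index 8, swap → [35, 46, 37, 56, 59, 48, 53, 89, 73]
insert 33:
  append 33 at index 9 → [35, 46, 37, 56, 59, 48, 53, 89, 73, 33]
  33 < parent 59 at index 4, swap → [35, 46, 37, 56, 33, 48, 53, 89, 73, 59]
  33 < parent 46 at index 1, swap → [35, 33, 37, 56, 46, 48, 53, 89, 73, 59]
  33 < parent 35 at index 0, swap → [33, 35, 37, 56, 46, 48, 53, 89, 73, 59]
insert 34:
  append 34 at index 10 → [33, 35, 37, 56, 46, 48, 53, 89, 73, 59, 34]
  34 < parent 46 at index 4, swap → [33, 35, 37, 56, 34, 48, 53, 89, 73, 59, 46]
  34 < parent 35 at index 1, swap → [33, 34, 37, 56, 35, 48, 53, 89, 73, 59, 46]
insert 25:
  append 25 at index 11 → [33, 34, 37, 56, 35, 48, 53, 89, 73, 59, 46, 25]
  25 < parent 48 at index 5, swap → [33, 34, 37, 56, 35, 25, 53, 89, 73, 59, 46, 48]
  25 < parent 37 at index 2, swap → [33, 34, 25, 56, 35, 37, 53, 89, 73, 59, 46, 48]
  25 < parent 33 at index 0, swap → [25, 34, 33, 56, 35, 37, 53, 89, 73, 59, 46, 48]

[25, 34, 33, 56, 35, 37, 53, 89, 73, 59, 46, 48]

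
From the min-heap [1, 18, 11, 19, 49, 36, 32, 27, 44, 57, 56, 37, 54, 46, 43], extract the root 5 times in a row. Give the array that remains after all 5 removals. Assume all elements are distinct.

[32, 37, 36, 44, 49, 56, 43, 46, 54, 57]

extract-min #1 returns 1:
  remove root 1; move last element 43 to root → [43, 18, 11, 19, 49, 36, 32, 27, 44, 57, 56, 37, 54, 46]
  43 vs smaller child 11 at index 2, swap → [11, 18, 43, 19, 49, 36, 32, 27, 44, 57, 56, 37, 54, 46]
  43 vs smaller child 32 at index 6, swap → [11, 18, 32, 19, 49, 36, 43, 27, 44, 57, 56, 37, 54, 46]
extract-min #2 returns 11:
  remove root 11; move last element 46 to root → [46, 18, 32, 19, 49, 36, 43, 27, 44, 57, 56, 37, 54]
  46 vs smaller child 18 at index 1, swap → [18, 46, 32, 19, 49, 36, 43, 27, 44, 57, 56, 37, 54]
  46 vs smaller child 19 at index 3, swap → [18, 19, 32, 46, 49, 36, 43, 27, 44, 57, 56, 37, 54]
  46 vs smaller child 27 at index 7, swap → [18, 19, 32, 27, 49, 36, 43, 46, 44, 57, 56, 37, 54]
extract-min #3 returns 18:
  remove root 18; move last element 54 to root → [54, 19, 32, 27, 49, 36, 43, 46, 44, 57, 56, 37]
  54 vs smaller child 19 at index 1, swap → [19, 54, 32, 27, 49, 36, 43, 46, 44, 57, 56, 37]
  54 vs smaller child 27 at index 3, swap → [19, 27, 32, 54, 49, 36, 43, 46, 44, 57, 56, 37]
  54 vs smaller child 44 at index 8, swap → [19, 27, 32, 44, 49, 36, 43, 46, 54, 57, 56, 37]
extract-min #4 returns 19:
  remove root 19; move last element 37 to root → [37, 27, 32, 44, 49, 36, 43, 46, 54, 57, 56]
  37 vs smaller child 27 at index 1, swap → [27, 37, 32, 44, 49, 36, 43, 46, 54, 57, 56]
extract-min #5 returns 27:
  remove root 27; move last element 56 to root → [56, 37, 32, 44, 49, 36, 43, 46, 54, 57]
  56 vs smaller child 32 at index 2, swap → [32, 37, 56, 44, 49, 36, 43, 46, 54, 57]
  56 vs smaller child 36 at index 5, swap → [32, 37, 36, 44, 49, 56, 43, 46, 54, 57]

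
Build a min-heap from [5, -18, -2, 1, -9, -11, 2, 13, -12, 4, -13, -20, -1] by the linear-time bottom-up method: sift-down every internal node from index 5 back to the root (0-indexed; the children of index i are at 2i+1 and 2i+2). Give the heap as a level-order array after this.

[-20, -18, -11, -12, -13, -2, 2, 13, 1, 4, -9, 5, -1]

sift down from index 5:
  -11 vs smaller child -20 at index 11, swap → [5, -18, -2, 1, -9, -20, 2, 13, -12, 4, -13, -11, -1]
sift down from index 4:
  -9 vs smaller child -13 at index 10, swap → [5, -18, -2, 1, -13, -20, 2, 13, -12, 4, -9, -11, -1]
sift down from index 3:
  1 vs smaller child -12 at index 8, swap → [5, -18, -2, -12, -13, -20, 2, 13, 1, 4, -9, -11, -1]
sift down from index 2:
  -2 vs smaller child -20 at index 5, swap → [5, -18, -20, -12, -13, -2, 2, 13, 1, 4, -9, -11, -1]
  -2 vs smaller child -11 at index 11, swap → [5, -18, -20, -12, -13, -11, 2, 13, 1, 4, -9, -2, -1]
sift down from index 1: already satisfies heap property
sift down from index 0:
  5 vs smaller child -20 at index 2, swap → [-20, -18, 5, -12, -13, -11, 2, 13, 1, 4, -9, -2, -1]
  5 vs smaller child -11 at index 5, swap → [-20, -18, -11, -12, -13, 5, 2, 13, 1, 4, -9, -2, -1]
  5 vs smaller child -2 at index 11, swap → [-20, -18, -11, -12, -13, -2, 2, 13, 1, 4, -9, 5, -1]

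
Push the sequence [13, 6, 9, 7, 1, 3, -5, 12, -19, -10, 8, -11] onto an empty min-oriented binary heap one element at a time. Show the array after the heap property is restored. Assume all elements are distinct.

[-19, -10, -11, 6, -5, 1, 3, 13, 12, 7, 8, 9]

Insert 13:
  append 13 at index 0 → [13] (no swap needed)
Insert 6:
  append 6 at index 1 → [13, 6]
  6 < parent 13 at index 0, swap → [6, 13]
Insert 9:
  append 9 at index 2 → [6, 13, 9] (no swap needed)
Insert 7:
  append 7 at index 3 → [6, 13, 9, 7]
  7 < parent 13 at index 1, swap → [6, 7, 9, 13]
Insert 1:
  append 1 at index 4 → [6, 7, 9, 13, 1]
  1 < parent 7 at index 1, swap → [6, 1, 9, 13, 7]
  1 < parent 6 at index 0, swap → [1, 6, 9, 13, 7]
Insert 3:
  append 3 at index 5 → [1, 6, 9, 13, 7, 3]
  3 < parent 9 at index 2, swap → [1, 6, 3, 13, 7, 9]
Insert -5:
  append -5 at index 6 → [1, 6, 3, 13, 7, 9, -5]
  -5 < parent 3 at index 2, swap → [1, 6, -5, 13, 7, 9, 3]
  -5 < parent 1 at index 0, swap → [-5, 6, 1, 13, 7, 9, 3]
Insert 12:
  append 12 at index 7 → [-5, 6, 1, 13, 7, 9, 3, 12]
  12 < parent 13 at index 3, swap → [-5, 6, 1, 12, 7, 9, 3, 13]
Insert -19:
  append -19 at index 8 → [-5, 6, 1, 12, 7, 9, 3, 13, -19]
  -19 < parent 12 at index 3, swap → [-5, 6, 1, -19, 7, 9, 3, 13, 12]
  -19 < parent 6 at index 1, swap → [-5, -19, 1, 6, 7, 9, 3, 13, 12]
  -19 < parent -5 at index 0, swap → [-19, -5, 1, 6, 7, 9, 3, 13, 12]
Insert -10:
  append -10 at index 9 → [-19, -5, 1, 6, 7, 9, 3, 13, 12, -10]
  -10 < parent 7 at index 4, swap → [-19, -5, 1, 6, -10, 9, 3, 13, 12, 7]
  -10 < parent -5 at index 1, swap → [-19, -10, 1, 6, -5, 9, 3, 13, 12, 7]
Insert 8:
  append 8 at index 10 → [-19, -10, 1, 6, -5, 9, 3, 13, 12, 7, 8] (no swap needed)
Insert -11:
  append -11 at index 11 → [-19, -10, 1, 6, -5, 9, 3, 13, 12, 7, 8, -11]
  -11 < parent 9 at index 5, swap → [-19, -10, 1, 6, -5, -11, 3, 13, 12, 7, 8, 9]
  -11 < parent 1 at index 2, swap → [-19, -10, -11, 6, -5, 1, 3, 13, 12, 7, 8, 9]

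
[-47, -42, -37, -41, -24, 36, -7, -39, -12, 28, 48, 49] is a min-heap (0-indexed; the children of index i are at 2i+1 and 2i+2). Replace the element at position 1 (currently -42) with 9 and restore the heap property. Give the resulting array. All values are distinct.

[-47, -41, -37, -39, -24, 36, -7, 9, -12, 28, 48, 49]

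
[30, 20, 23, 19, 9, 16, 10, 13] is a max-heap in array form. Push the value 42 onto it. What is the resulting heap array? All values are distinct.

[42, 30, 23, 20, 9, 16, 10, 13, 19]

append 42 at index 8 → [30, 20, 23, 19, 9, 16, 10, 13, 42]
42 > parent 19 at index 3, swap → [30, 20, 23, 42, 9, 16, 10, 13, 19]
42 > parent 20 at index 1, swap → [30, 42, 23, 20, 9, 16, 10, 13, 19]
42 > parent 30 at index 0, swap → [42, 30, 23, 20, 9, 16, 10, 13, 19]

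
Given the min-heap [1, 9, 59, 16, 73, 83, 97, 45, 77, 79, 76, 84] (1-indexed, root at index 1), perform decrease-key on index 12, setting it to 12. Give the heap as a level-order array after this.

set index 12 from 84 to 12 → [1, 9, 59, 16, 73, 83, 97, 45, 77, 79, 76, 12]
12 < parent 83 at index 6, swap → [1, 9, 59, 16, 73, 12, 97, 45, 77, 79, 76, 83]
12 < parent 59 at index 3, swap → [1, 9, 12, 16, 73, 59, 97, 45, 77, 79, 76, 83]

[1, 9, 12, 16, 73, 59, 97, 45, 77, 79, 76, 83]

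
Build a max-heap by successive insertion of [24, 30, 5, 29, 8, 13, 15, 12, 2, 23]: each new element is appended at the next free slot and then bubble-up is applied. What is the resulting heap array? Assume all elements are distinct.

Insert 24:
  append 24 at index 0 → [24] (no swap needed)
Insert 30:
  append 30 at index 1 → [24, 30]
  30 > parent 24 at index 0, swap → [30, 24]
Insert 5:
  append 5 at index 2 → [30, 24, 5] (no swap needed)
Insert 29:
  append 29 at index 3 → [30, 24, 5, 29]
  29 > parent 24 at index 1, swap → [30, 29, 5, 24]
Insert 8:
  append 8 at index 4 → [30, 29, 5, 24, 8] (no swap needed)
Insert 13:
  append 13 at index 5 → [30, 29, 5, 24, 8, 13]
  13 > parent 5 at index 2, swap → [30, 29, 13, 24, 8, 5]
Insert 15:
  append 15 at index 6 → [30, 29, 13, 24, 8, 5, 15]
  15 > parent 13 at index 2, swap → [30, 29, 15, 24, 8, 5, 13]
Insert 12:
  append 12 at index 7 → [30, 29, 15, 24, 8, 5, 13, 12] (no swap needed)
Insert 2:
  append 2 at index 8 → [30, 29, 15, 24, 8, 5, 13, 12, 2] (no swap needed)
Insert 23:
  append 23 at index 9 → [30, 29, 15, 24, 8, 5, 13, 12, 2, 23]
  23 > parent 8 at index 4, swap → [30, 29, 15, 24, 23, 5, 13, 12, 2, 8]

[30, 29, 15, 24, 23, 5, 13, 12, 2, 8]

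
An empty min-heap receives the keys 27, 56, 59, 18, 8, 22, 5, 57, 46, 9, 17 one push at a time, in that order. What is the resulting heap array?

Insert 27:
  append 27 at index 0 → [27] (no swap needed)
Insert 56:
  append 56 at index 1 → [27, 56] (no swap needed)
Insert 59:
  append 59 at index 2 → [27, 56, 59] (no swap needed)
Insert 18:
  append 18 at index 3 → [27, 56, 59, 18]
  18 < parent 56 at index 1, swap → [27, 18, 59, 56]
  18 < parent 27 at index 0, swap → [18, 27, 59, 56]
Insert 8:
  append 8 at index 4 → [18, 27, 59, 56, 8]
  8 < parent 27 at index 1, swap → [18, 8, 59, 56, 27]
  8 < parent 18 at index 0, swap → [8, 18, 59, 56, 27]
Insert 22:
  append 22 at index 5 → [8, 18, 59, 56, 27, 22]
  22 < parent 59 at index 2, swap → [8, 18, 22, 56, 27, 59]
Insert 5:
  append 5 at index 6 → [8, 18, 22, 56, 27, 59, 5]
  5 < parent 22 at index 2, swap → [8, 18, 5, 56, 27, 59, 22]
  5 < parent 8 at index 0, swap → [5, 18, 8, 56, 27, 59, 22]
Insert 57:
  append 57 at index 7 → [5, 18, 8, 56, 27, 59, 22, 57] (no swap needed)
Insert 46:
  append 46 at index 8 → [5, 18, 8, 56, 27, 59, 22, 57, 46]
  46 < parent 56 at index 3, swap → [5, 18, 8, 46, 27, 59, 22, 57, 56]
Insert 9:
  append 9 at index 9 → [5, 18, 8, 46, 27, 59, 22, 57, 56, 9]
  9 < parent 27 at index 4, swap → [5, 18, 8, 46, 9, 59, 22, 57, 56, 27]
  9 < parent 18 at index 1, swap → [5, 9, 8, 46, 18, 59, 22, 57, 56, 27]
Insert 17:
  append 17 at index 10 → [5, 9, 8, 46, 18, 59, 22, 57, 56, 27, 17]
  17 < parent 18 at index 4, swap → [5, 9, 8, 46, 17, 59, 22, 57, 56, 27, 18]

[5, 9, 8, 46, 17, 59, 22, 57, 56, 27, 18]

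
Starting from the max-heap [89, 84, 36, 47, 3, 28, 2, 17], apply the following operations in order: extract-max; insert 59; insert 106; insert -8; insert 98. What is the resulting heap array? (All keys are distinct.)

extract-max → returns 89:
  remove root 89; move last element 17 to root → [17, 84, 36, 47, 3, 28, 2]
  17 vs larger child 84 at index 1, swap → [84, 17, 36, 47, 3, 28, 2]
  17 vs larger child 47 at index 3, swap → [84, 47, 36, 17, 3, 28, 2]
insert 59:
  append 59 at index 7 → [84, 47, 36, 17, 3, 28, 2, 59]
  59 > parent 17 at index 3, swap → [84, 47, 36, 59, 3, 28, 2, 17]
  59 > parent 47 at index 1, swap → [84, 59, 36, 47, 3, 28, 2, 17]
insert 106:
  append 106 at index 8 → [84, 59, 36, 47, 3, 28, 2, 17, 106]
  106 > parent 47 at index 3, swap → [84, 59, 36, 106, 3, 28, 2, 17, 47]
  106 > parent 59 at index 1, swap → [84, 106, 36, 59, 3, 28, 2, 17, 47]
  106 > parent 84 at index 0, swap → [106, 84, 36, 59, 3, 28, 2, 17, 47]
insert -8:
  append -8 at index 9 → [106, 84, 36, 59, 3, 28, 2, 17, 47, -8] (no swap needed)
insert 98:
  append 98 at index 10 → [106, 84, 36, 59, 3, 28, 2, 17, 47, -8, 98]
  98 > parent 3 at index 4, swap → [106, 84, 36, 59, 98, 28, 2, 17, 47, -8, 3]
  98 > parent 84 at index 1, swap → [106, 98, 36, 59, 84, 28, 2, 17, 47, -8, 3]

[106, 98, 36, 59, 84, 28, 2, 17, 47, -8, 3]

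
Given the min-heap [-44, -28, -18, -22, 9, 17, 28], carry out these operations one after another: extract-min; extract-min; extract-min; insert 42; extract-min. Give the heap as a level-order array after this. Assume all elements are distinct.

[9, 28, 17, 42]

extract-min → returns -44:
  remove root -44; move last element 28 to root → [28, -28, -18, -22, 9, 17]
  28 vs smaller child -28 at index 1, swap → [-28, 28, -18, -22, 9, 17]
  28 vs smaller child -22 at index 3, swap → [-28, -22, -18, 28, 9, 17]
extract-min → returns -28:
  remove root -28; move last element 17 to root → [17, -22, -18, 28, 9]
  17 vs smaller child -22 at index 1, swap → [-22, 17, -18, 28, 9]
  17 vs smaller child 9 at index 4, swap → [-22, 9, -18, 28, 17]
extract-min → returns -22:
  remove root -22; move last element 17 to root → [17, 9, -18, 28]
  17 vs smaller child -18 at index 2, swap → [-18, 9, 17, 28]
insert 42:
  append 42 at index 4 → [-18, 9, 17, 28, 42] (no swap needed)
extract-min → returns -18:
  remove root -18; move last element 42 to root → [42, 9, 17, 28]
  42 vs smaller child 9 at index 1, swap → [9, 42, 17, 28]
  42 vs only child 28 at index 3, swap → [9, 28, 17, 42]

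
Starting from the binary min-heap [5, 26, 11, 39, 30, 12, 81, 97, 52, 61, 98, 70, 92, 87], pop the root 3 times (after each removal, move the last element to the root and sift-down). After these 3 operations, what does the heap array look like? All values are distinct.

[26, 30, 70, 39, 61, 87, 81, 97, 52, 92, 98]

extract-min #1 returns 5:
  remove root 5; move last element 87 to root → [87, 26, 11, 39, 30, 12, 81, 97, 52, 61, 98, 70, 92]
  87 vs smaller child 11 at index 2, swap → [11, 26, 87, 39, 30, 12, 81, 97, 52, 61, 98, 70, 92]
  87 vs smaller child 12 at index 5, swap → [11, 26, 12, 39, 30, 87, 81, 97, 52, 61, 98, 70, 92]
  87 vs smaller child 70 at index 11, swap → [11, 26, 12, 39, 30, 70, 81, 97, 52, 61, 98, 87, 92]
extract-min #2 returns 11:
  remove root 11; move last element 92 to root → [92, 26, 12, 39, 30, 70, 81, 97, 52, 61, 98, 87]
  92 vs smaller child 12 at index 2, swap → [12, 26, 92, 39, 30, 70, 81, 97, 52, 61, 98, 87]
  92 vs smaller child 70 at index 5, swap → [12, 26, 70, 39, 30, 92, 81, 97, 52, 61, 98, 87]
  92 vs only child 87 at index 11, swap → [12, 26, 70, 39, 30, 87, 81, 97, 52, 61, 98, 92]
extract-min #3 returns 12:
  remove root 12; move last element 92 to root → [92, 26, 70, 39, 30, 87, 81, 97, 52, 61, 98]
  92 vs smaller child 26 at index 1, swap → [26, 92, 70, 39, 30, 87, 81, 97, 52, 61, 98]
  92 vs smaller child 30 at index 4, swap → [26, 30, 70, 39, 92, 87, 81, 97, 52, 61, 98]
  92 vs smaller child 61 at index 9, swap → [26, 30, 70, 39, 61, 87, 81, 97, 52, 92, 98]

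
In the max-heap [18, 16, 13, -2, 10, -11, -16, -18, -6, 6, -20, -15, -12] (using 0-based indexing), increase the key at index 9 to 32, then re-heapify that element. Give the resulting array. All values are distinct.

[32, 18, 13, -2, 16, -11, -16, -18, -6, 10, -20, -15, -12]

set index 9 from 6 to 32 → [18, 16, 13, -2, 10, -11, -16, -18, -6, 32, -20, -15, -12]
32 > parent 10 at index 4, swap → [18, 16, 13, -2, 32, -11, -16, -18, -6, 10, -20, -15, -12]
32 > parent 16 at index 1, swap → [18, 32, 13, -2, 16, -11, -16, -18, -6, 10, -20, -15, -12]
32 > parent 18 at index 0, swap → [32, 18, 13, -2, 16, -11, -16, -18, -6, 10, -20, -15, -12]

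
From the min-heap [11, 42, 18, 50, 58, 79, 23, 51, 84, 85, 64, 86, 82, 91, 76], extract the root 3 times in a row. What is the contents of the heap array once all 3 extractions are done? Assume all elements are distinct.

extract-min #1 returns 11:
  remove root 11; move last element 76 to root → [76, 42, 18, 50, 58, 79, 23, 51, 84, 85, 64, 86, 82, 91]
  76 vs smaller child 18 at index 2, swap → [18, 42, 76, 50, 58, 79, 23, 51, 84, 85, 64, 86, 82, 91]
  76 vs smaller child 23 at index 6, swap → [18, 42, 23, 50, 58, 79, 76, 51, 84, 85, 64, 86, 82, 91]
extract-min #2 returns 18:
  remove root 18; move last element 91 to root → [91, 42, 23, 50, 58, 79, 76, 51, 84, 85, 64, 86, 82]
  91 vs smaller child 23 at index 2, swap → [23, 42, 91, 50, 58, 79, 76, 51, 84, 85, 64, 86, 82]
  91 vs smaller child 76 at index 6, swap → [23, 42, 76, 50, 58, 79, 91, 51, 84, 85, 64, 86, 82]
extract-min #3 returns 23:
  remove root 23; move last element 82 to root → [82, 42, 76, 50, 58, 79, 91, 51, 84, 85, 64, 86]
  82 vs smaller child 42 at index 1, swap → [42, 82, 76, 50, 58, 79, 91, 51, 84, 85, 64, 86]
  82 vs smaller child 50 at index 3, swap → [42, 50, 76, 82, 58, 79, 91, 51, 84, 85, 64, 86]
  82 vs smaller child 51 at index 7, swap → [42, 50, 76, 51, 58, 79, 91, 82, 84, 85, 64, 86]

[42, 50, 76, 51, 58, 79, 91, 82, 84, 85, 64, 86]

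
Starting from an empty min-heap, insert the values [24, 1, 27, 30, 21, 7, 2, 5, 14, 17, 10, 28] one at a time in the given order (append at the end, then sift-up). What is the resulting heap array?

[1, 5, 2, 14, 10, 27, 7, 30, 21, 24, 17, 28]

Insert 24:
  append 24 at index 0 → [24] (no swap needed)
Insert 1:
  append 1 at index 1 → [24, 1]
  1 < parent 24 at index 0, swap → [1, 24]
Insert 27:
  append 27 at index 2 → [1, 24, 27] (no swap needed)
Insert 30:
  append 30 at index 3 → [1, 24, 27, 30] (no swap needed)
Insert 21:
  append 21 at index 4 → [1, 24, 27, 30, 21]
  21 < parent 24 at index 1, swap → [1, 21, 27, 30, 24]
Insert 7:
  append 7 at index 5 → [1, 21, 27, 30, 24, 7]
  7 < parent 27 at index 2, swap → [1, 21, 7, 30, 24, 27]
Insert 2:
  append 2 at index 6 → [1, 21, 7, 30, 24, 27, 2]
  2 < parent 7 at index 2, swap → [1, 21, 2, 30, 24, 27, 7]
Insert 5:
  append 5 at index 7 → [1, 21, 2, 30, 24, 27, 7, 5]
  5 < parent 30 at index 3, swap → [1, 21, 2, 5, 24, 27, 7, 30]
  5 < parent 21 at index 1, swap → [1, 5, 2, 21, 24, 27, 7, 30]
Insert 14:
  append 14 at index 8 → [1, 5, 2, 21, 24, 27, 7, 30, 14]
  14 < parent 21 at index 3, swap → [1, 5, 2, 14, 24, 27, 7, 30, 21]
Insert 17:
  append 17 at index 9 → [1, 5, 2, 14, 24, 27, 7, 30, 21, 17]
  17 < parent 24 at index 4, swap → [1, 5, 2, 14, 17, 27, 7, 30, 21, 24]
Insert 10:
  append 10 at index 10 → [1, 5, 2, 14, 17, 27, 7, 30, 21, 24, 10]
  10 < parent 17 at index 4, swap → [1, 5, 2, 14, 10, 27, 7, 30, 21, 24, 17]
Insert 28:
  append 28 at index 11 → [1, 5, 2, 14, 10, 27, 7, 30, 21, 24, 17, 28] (no swap needed)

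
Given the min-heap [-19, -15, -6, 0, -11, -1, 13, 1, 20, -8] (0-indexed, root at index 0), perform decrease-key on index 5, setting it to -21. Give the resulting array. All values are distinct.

[-21, -15, -19, 0, -11, -6, 13, 1, 20, -8]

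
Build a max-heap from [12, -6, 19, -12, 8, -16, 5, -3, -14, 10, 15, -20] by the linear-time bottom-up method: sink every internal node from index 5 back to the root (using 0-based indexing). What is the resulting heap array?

sift down from index 5: already satisfies heap property
sift down from index 4:
  8 vs larger child 15 at index 10, swap → [12, -6, 19, -12, 15, -16, 5, -3, -14, 10, 8, -20]
sift down from index 3:
  -12 vs larger child -3 at index 7, swap → [12, -6, 19, -3, 15, -16, 5, -12, -14, 10, 8, -20]
sift down from index 2: already satisfies heap property
sift down from index 1:
  -6 vs larger child 15 at index 4, swap → [12, 15, 19, -3, -6, -16, 5, -12, -14, 10, 8, -20]
  -6 vs larger child 10 at index 9, swap → [12, 15, 19, -3, 10, -16, 5, -12, -14, -6, 8, -20]
sift down from index 0:
  12 vs larger child 19 at index 2, swap → [19, 15, 12, -3, 10, -16, 5, -12, -14, -6, 8, -20]

[19, 15, 12, -3, 10, -16, 5, -12, -14, -6, 8, -20]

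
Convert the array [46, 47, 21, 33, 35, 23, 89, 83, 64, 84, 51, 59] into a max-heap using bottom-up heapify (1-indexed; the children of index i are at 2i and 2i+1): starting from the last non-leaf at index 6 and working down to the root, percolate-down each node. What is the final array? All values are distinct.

sift down from index 6:
  23 vs only child 59 at index 12, swap → [46, 47, 21, 33, 35, 59, 89, 83, 64, 84, 51, 23]
sift down from index 5:
  35 vs larger child 84 at index 10, swap → [46, 47, 21, 33, 84, 59, 89, 83, 64, 35, 51, 23]
sift down from index 4:
  33 vs larger child 83 at index 8, swap → [46, 47, 21, 83, 84, 59, 89, 33, 64, 35, 51, 23]
sift down from index 3:
  21 vs larger child 89 at index 7, swap → [46, 47, 89, 83, 84, 59, 21, 33, 64, 35, 51, 23]
sift down from index 2:
  47 vs larger child 84 at index 5, swap → [46, 84, 89, 83, 47, 59, 21, 33, 64, 35, 51, 23]
  47 vs larger child 51 at index 11, swap → [46, 84, 89, 83, 51, 59, 21, 33, 64, 35, 47, 23]
sift down from index 1:
  46 vs larger child 89 at index 3, swap → [89, 84, 46, 83, 51, 59, 21, 33, 64, 35, 47, 23]
  46 vs larger child 59 at index 6, swap → [89, 84, 59, 83, 51, 46, 21, 33, 64, 35, 47, 23]

[89, 84, 59, 83, 51, 46, 21, 33, 64, 35, 47, 23]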